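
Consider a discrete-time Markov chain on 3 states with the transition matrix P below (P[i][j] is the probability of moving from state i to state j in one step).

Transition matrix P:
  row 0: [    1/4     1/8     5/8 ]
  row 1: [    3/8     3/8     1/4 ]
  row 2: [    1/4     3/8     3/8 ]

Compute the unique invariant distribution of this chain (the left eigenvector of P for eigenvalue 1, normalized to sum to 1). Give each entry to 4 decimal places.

π = [0.2879, 0.3030, 0.4091]

Balance equations π_j = Σ_i π_i·P[i][j]:
  π_0 = 1/4·π_0 + 3/8·π_1 + 1/4·π_2
  π_1 = 1/8·π_0 + 3/8·π_1 + 3/8·π_2
  normalize: π_0 + π_1 + π_2 = 1
Solving the linear system gives exactly π = [19/66, 10/33, 9/22].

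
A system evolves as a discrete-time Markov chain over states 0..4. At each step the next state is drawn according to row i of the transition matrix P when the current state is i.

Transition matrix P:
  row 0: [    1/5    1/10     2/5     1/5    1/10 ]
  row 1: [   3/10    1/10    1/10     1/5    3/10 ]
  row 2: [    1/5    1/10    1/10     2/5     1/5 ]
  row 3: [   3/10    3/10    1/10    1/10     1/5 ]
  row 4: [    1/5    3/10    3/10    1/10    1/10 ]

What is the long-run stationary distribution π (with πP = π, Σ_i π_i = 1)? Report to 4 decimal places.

Balance equations π_j = Σ_i π_i·P[i][j]:
  π_0 = 1/5·π_0 + 3/10·π_1 + 1/5·π_2 + 3/10·π_3 + 1/5·π_4
  π_1 = 1/10·π_0 + 1/10·π_1 + 1/10·π_2 + 3/10·π_3 + 3/10·π_4
  π_2 = 2/5·π_0 + 1/10·π_1 + 1/10·π_2 + 1/10·π_3 + 3/10·π_4
  π_3 = 1/5·π_0 + 1/5·π_1 + 2/5·π_2 + 1/10·π_3 + 1/10·π_4
  normalize: π_0 + π_1 + π_2 + π_3 + π_4 = 1
Solving the linear system gives exactly π = [1759/7393, 2601/14786, 3055/14786, 3007/14786, 2605/14786].

π = [0.2379, 0.1759, 0.2066, 0.2034, 0.1762]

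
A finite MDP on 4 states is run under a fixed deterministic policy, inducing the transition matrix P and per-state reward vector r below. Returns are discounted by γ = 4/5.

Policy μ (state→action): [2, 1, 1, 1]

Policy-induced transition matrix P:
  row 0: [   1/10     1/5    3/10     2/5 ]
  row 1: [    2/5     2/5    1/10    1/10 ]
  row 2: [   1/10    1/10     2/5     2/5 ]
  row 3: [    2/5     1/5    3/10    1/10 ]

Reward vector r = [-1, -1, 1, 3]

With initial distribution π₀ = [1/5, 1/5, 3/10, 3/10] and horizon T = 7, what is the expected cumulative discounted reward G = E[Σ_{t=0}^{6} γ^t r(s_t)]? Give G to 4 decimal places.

t=0: π = [0.2000, 0.2000, 0.3000, 0.3000], E[r] = 0.8000, γ^t·E[r] = 0.800000, running G = 0.800000
t=1: π = [0.2500, 0.2100, 0.2900, 0.2500], E[r] = 0.5800, γ^t·E[r] = 0.464000, running G = 1.264000
t=2: π = [0.2380, 0.2130, 0.2870, 0.2620], E[r] = 0.6220, γ^t·E[r] = 0.398080, running G = 1.662080
t=3: π = [0.2425, 0.2139, 0.2861, 0.2575], E[r] = 0.6022, γ^t·E[r] = 0.308326, running G = 1.970406
t=4: π = [0.2414, 0.2142, 0.2858, 0.2586], E[r] = 0.6060, γ^t·E[r] = 0.248209, running G = 2.218616
t=5: π = [0.2418, 0.2143, 0.2857, 0.2582], E[r] = 0.6042, γ^t·E[r] = 0.197984, running G = 2.416599
t=6: π = [0.2417, 0.2143, 0.2857, 0.2583], E[r] = 0.6045, γ^t·E[r] = 0.158476, running G = 2.575075

G = 2.5751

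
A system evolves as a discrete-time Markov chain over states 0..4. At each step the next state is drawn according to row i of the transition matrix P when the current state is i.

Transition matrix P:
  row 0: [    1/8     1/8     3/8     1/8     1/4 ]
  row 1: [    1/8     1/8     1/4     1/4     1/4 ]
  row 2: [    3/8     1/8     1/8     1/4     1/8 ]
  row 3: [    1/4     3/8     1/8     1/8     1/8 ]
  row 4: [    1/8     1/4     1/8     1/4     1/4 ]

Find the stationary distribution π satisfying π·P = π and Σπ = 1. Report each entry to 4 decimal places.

π = [0.2000, 0.2000, 0.2000, 0.2000, 0.2000]

Balance equations π_j = Σ_i π_i·P[i][j]:
  π_0 = 1/8·π_0 + 1/8·π_1 + 3/8·π_2 + 1/4·π_3 + 1/8·π_4
  π_1 = 1/8·π_0 + 1/8·π_1 + 1/8·π_2 + 3/8·π_3 + 1/4·π_4
  π_2 = 3/8·π_0 + 1/4·π_1 + 1/8·π_2 + 1/8·π_3 + 1/8·π_4
  π_3 = 1/8·π_0 + 1/4·π_1 + 1/4·π_2 + 1/8·π_3 + 1/4·π_4
  normalize: π_0 + π_1 + π_2 + π_3 + π_4 = 1
Solving the linear system gives exactly π = [1/5, 1/5, 1/5, 1/5, 1/5].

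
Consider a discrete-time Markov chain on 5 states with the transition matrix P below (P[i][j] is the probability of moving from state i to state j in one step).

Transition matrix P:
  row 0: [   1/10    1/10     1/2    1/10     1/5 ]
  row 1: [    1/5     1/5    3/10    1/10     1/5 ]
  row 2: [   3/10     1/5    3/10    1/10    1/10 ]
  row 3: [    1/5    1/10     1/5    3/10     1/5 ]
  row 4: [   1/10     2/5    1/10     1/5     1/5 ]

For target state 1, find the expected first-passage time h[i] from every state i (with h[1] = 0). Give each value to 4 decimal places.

First-step conditioning: h[1] = 0; for i ≠ 1, h[i] = 1 + Σ_k P[i][k]·h[k].
  h[0] = 1 + 1/10·h[0] + 1/2·h[2] + 1/10·h[3] + 1/5·h[4]
  h[2] = 1 + 3/10·h[0] + 3/10·h[2] + 1/10·h[3] + 1/10·h[4]
  h[3] = 1 + 1/5·h[0] + 1/5·h[2] + 3/10·h[3] + 1/5·h[4]
  h[4] = 1 + 1/10·h[0] + 1/10·h[2] + 1/5·h[3] + 1/5·h[4]
Solving the 4×4 linear system over states ≠ 1 gives exactly h = [925/169, 0, 869/169, 946/169, 672/169] (h[1] = 0 is the target).

h = [5.4734, 0.0000, 5.1420, 5.5976, 3.9763]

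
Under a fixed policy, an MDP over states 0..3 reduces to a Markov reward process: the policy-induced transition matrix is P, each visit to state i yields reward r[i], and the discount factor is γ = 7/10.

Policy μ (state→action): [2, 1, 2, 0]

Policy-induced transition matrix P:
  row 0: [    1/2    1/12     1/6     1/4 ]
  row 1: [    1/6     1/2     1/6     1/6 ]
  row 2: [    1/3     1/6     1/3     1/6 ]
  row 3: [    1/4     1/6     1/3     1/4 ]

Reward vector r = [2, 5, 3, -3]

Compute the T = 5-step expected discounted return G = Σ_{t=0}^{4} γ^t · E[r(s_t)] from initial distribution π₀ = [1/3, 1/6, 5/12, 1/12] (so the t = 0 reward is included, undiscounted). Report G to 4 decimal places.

t=0: π = [0.3333, 0.1667, 0.4167, 0.0833], E[r] = 2.5000, γ^t·E[r] = 2.500000, running G = 2.500000
t=1: π = [0.3542, 0.1944, 0.2500, 0.2014], E[r] = 1.8264, γ^t·E[r] = 1.278472, running G = 3.778472
t=2: π = [0.3432, 0.2020, 0.2419, 0.2130], E[r] = 1.7830, γ^t·E[r] = 0.873663, running G = 4.652135
t=3: π = [0.3391, 0.2054, 0.2425, 0.2130], E[r] = 1.7936, γ^t·E[r] = 0.615203, running G = 5.267339
t=4: π = [0.3379, 0.2069, 0.2426, 0.2127], E[r] = 1.7998, γ^t·E[r] = 0.432133, running G = 5.699472

G = 5.6995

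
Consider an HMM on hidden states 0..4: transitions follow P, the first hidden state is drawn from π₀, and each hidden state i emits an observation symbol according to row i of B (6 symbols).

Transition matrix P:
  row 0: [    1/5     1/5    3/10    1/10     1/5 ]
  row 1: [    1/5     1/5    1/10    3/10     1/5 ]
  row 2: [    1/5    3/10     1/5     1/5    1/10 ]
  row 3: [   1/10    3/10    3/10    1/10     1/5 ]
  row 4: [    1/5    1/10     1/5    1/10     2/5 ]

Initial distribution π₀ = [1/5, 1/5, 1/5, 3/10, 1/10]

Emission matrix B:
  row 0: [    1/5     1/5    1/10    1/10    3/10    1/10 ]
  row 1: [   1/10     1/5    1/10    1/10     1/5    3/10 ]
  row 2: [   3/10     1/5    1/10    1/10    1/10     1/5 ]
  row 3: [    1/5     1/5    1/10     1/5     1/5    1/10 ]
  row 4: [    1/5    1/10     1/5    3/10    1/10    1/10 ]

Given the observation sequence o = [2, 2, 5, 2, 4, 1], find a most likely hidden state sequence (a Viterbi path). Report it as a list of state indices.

t=0: δ = [2.000e-02, 2.000e-02, 2.000e-02, 3.000e-02, 2.000e-02]  (obs o_0=2)
t=1: δ = [4.000e-04, 9.000e-04, 9.000e-04, 6.000e-04, 1.600e-03]  ψ = [0, 3, 3, 1, 4]  (obs o_1=2)
t=2: δ = [3.200e-05, 8.100e-05, 6.400e-05, 2.700e-05, 6.400e-05]  ψ = [4, 2, 4, 1, 4]  (obs o_2=5)
t=3: δ = [1.620e-06, 1.920e-06, 1.280e-06, 2.430e-06, 5.120e-06]  ψ = [1, 2, 2, 1, 4]  (obs o_3=2)
t=4: δ = [3.072e-07, 1.458e-07, 1.024e-07, 1.152e-07, 2.048e-07]  ψ = [4, 3, 4, 1, 4]  (obs o_4=4)
t=5: δ = [1.229e-08, 1.229e-08, 1.843e-08, 8.748e-09, 8.192e-09]  ψ = [0, 0, 0, 1, 4]  (obs o_5=1)
backtrack: best end state = 2; path = [4, 4, 4, 4, 0, 2]

path = [4, 4, 4, 4, 0, 2]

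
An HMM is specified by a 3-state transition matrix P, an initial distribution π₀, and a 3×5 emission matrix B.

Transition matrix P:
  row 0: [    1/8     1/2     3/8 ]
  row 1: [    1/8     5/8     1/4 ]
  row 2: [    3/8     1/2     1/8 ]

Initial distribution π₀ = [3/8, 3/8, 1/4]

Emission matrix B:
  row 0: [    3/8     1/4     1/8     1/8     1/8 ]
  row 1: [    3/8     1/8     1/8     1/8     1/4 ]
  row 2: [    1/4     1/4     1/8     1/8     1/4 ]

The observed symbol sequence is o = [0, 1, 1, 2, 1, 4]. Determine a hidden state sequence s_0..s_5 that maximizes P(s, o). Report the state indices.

t=0: δ = [1.406e-01, 1.406e-01, 6.250e-02]  (obs o_0=0)
t=1: δ = [5.859e-03, 1.099e-02, 1.318e-02]  ψ = [2, 1, 0]  (obs o_1=1)
t=2: δ = [1.236e-03, 8.583e-04, 6.866e-04]  ψ = [2, 1, 1]  (obs o_2=1)
t=3: δ = [3.219e-05, 7.725e-05, 5.794e-05]  ψ = [2, 0, 0]  (obs o_3=2)
t=4: δ = [5.431e-06, 6.035e-06, 4.828e-06]  ψ = [2, 1, 1]  (obs o_4=1)
t=5: δ = [2.263e-07, 9.430e-07, 5.092e-07]  ψ = [2, 1, 0]  (obs o_5=4)
backtrack: best end state = 1; path = [0, 2, 0, 1, 1, 1]

path = [0, 2, 0, 1, 1, 1]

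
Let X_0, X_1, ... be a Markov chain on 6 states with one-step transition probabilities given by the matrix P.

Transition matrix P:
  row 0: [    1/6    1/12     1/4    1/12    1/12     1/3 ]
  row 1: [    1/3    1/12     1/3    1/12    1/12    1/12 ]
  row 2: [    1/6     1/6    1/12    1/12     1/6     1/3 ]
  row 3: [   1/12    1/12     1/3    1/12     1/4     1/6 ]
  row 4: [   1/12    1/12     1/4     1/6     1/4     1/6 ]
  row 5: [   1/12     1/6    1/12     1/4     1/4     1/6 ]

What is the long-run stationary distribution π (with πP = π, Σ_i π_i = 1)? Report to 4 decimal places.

Balance equations π_j = Σ_i π_i·P[i][j]:
  π_0 = 1/6·π_0 + 1/3·π_1 + 1/6·π_2 + 1/12·π_3 + 1/12·π_4 + 1/12·π_5
  π_1 = 1/12·π_0 + 1/12·π_1 + 1/6·π_2 + 1/12·π_3 + 1/12·π_4 + 1/6·π_5
  π_2 = 1/4·π_0 + 1/3·π_1 + 1/12·π_2 + 1/3·π_3 + 1/4·π_4 + 1/12·π_5
  π_3 = 1/12·π_0 + 1/12·π_1 + 1/12·π_2 + 1/12·π_3 + 1/6·π_4 + 1/4·π_5
  π_4 = 1/12·π_0 + 1/12·π_1 + 1/6·π_2 + 1/4·π_3 + 1/4·π_4 + 1/4·π_5
  normalize: π_0 + π_1 + π_2 + π_3 + π_4 + π_5 = 1
Solving the linear system gives exactly π = [5984/42311, 4992/42311, 8537/42311, 5705/42311, 8037/42311, 9056/42311].

π = [0.1414, 0.1180, 0.2018, 0.1348, 0.1900, 0.2140]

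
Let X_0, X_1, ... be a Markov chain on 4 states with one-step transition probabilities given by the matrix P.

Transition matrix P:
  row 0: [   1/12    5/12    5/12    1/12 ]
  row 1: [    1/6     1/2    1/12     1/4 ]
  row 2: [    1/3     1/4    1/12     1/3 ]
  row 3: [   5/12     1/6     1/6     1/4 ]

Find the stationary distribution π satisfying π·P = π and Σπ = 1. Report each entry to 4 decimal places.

Balance equations π_j = Σ_i π_i·P[i][j]:
  π_0 = 1/12·π_0 + 1/6·π_1 + 1/3·π_2 + 5/12·π_3
  π_1 = 5/12·π_0 + 1/2·π_1 + 1/4·π_2 + 1/6·π_3
  π_2 = 5/12·π_0 + 1/12·π_1 + 1/12·π_2 + 1/6·π_3
  normalize: π_0 + π_1 + π_2 + π_3 = 1
Solving the linear system gives exactly π = [61/261, 94/261, 47/261, 59/261].

π = [0.2337, 0.3602, 0.1801, 0.2261]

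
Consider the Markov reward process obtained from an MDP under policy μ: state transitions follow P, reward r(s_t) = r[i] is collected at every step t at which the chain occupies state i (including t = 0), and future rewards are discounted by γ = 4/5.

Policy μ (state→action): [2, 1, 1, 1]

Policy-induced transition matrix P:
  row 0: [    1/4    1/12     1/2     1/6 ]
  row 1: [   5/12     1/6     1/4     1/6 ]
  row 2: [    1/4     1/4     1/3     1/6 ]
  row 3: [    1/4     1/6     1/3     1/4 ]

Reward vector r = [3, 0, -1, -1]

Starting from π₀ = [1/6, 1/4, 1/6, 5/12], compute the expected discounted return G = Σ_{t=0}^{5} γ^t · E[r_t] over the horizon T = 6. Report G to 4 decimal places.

G = 0.7249

t=0: π = [0.1667, 0.2500, 0.1667, 0.4167], E[r] = -0.0833, γ^t·E[r] = -0.083333, running G = -0.083333
t=1: π = [0.2917, 0.1667, 0.3403, 0.2014], E[r] = 0.3333, γ^t·E[r] = 0.266667, running G = 0.183333
t=2: π = [0.2778, 0.1707, 0.3681, 0.1834], E[r] = 0.2818, γ^t·E[r] = 0.180370, running G = 0.363704
t=3: π = [0.2785, 0.1742, 0.3654, 0.1820], E[r] = 0.2880, γ^t·E[r] = 0.147457, running G = 0.511160
t=4: π = [0.2790, 0.1739, 0.3652, 0.1818], E[r] = 0.2900, γ^t·E[r] = 0.118800, running G = 0.629960
t=5: π = [0.2790, 0.1738, 0.3653, 0.1818], E[r] = 0.2898, γ^t·E[r] = 0.094959, running G = 0.724919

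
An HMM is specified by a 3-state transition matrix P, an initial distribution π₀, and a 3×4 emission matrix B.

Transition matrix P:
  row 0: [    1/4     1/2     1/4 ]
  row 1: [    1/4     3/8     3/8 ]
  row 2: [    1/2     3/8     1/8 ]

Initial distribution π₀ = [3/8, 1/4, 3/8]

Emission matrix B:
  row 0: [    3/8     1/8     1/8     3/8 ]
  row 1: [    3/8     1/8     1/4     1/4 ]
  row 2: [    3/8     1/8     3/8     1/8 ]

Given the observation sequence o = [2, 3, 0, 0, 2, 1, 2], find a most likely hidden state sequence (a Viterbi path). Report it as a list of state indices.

path = [2, 0, 1, 1, 2, 0, 1]

t=0: δ = [4.688e-02, 6.250e-02, 1.406e-01]  (obs o_0=2)
t=1: δ = [2.637e-02, 1.318e-02, 2.930e-03]  ψ = [2, 2, 1]  (obs o_1=3)
t=2: δ = [2.472e-03, 4.944e-03, 2.472e-03]  ψ = [0, 0, 0]  (obs o_2=0)
t=3: δ = [4.635e-04, 6.952e-04, 6.952e-04]  ψ = [1, 1, 1]  (obs o_3=0)
t=4: δ = [4.345e-05, 6.518e-05, 9.777e-05]  ψ = [2, 1, 1]  (obs o_4=2)
t=5: δ = [6.110e-06, 4.583e-06, 3.055e-06]  ψ = [2, 2, 1]  (obs o_5=1)
t=6: δ = [1.910e-07, 7.638e-07, 6.445e-07]  ψ = [0, 0, 1]  (obs o_6=2)
backtrack: best end state = 1; path = [2, 0, 1, 1, 2, 0, 1]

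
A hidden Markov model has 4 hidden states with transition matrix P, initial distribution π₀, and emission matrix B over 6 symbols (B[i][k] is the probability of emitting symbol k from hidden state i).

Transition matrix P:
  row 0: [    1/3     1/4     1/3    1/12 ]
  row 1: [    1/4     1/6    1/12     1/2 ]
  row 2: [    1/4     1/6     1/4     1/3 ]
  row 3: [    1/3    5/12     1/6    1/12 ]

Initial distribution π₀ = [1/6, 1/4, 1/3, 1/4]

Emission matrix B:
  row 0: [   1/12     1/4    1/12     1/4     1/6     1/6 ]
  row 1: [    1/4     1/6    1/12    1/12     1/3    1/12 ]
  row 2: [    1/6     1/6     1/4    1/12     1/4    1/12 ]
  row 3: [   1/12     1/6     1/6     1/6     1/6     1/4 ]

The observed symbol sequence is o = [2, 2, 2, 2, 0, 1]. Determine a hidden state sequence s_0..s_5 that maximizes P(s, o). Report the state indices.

path = [2, 2, 2, 3, 1, 3]

t=0: δ = [1.389e-02, 2.083e-02, 8.333e-02, 4.167e-02]  (obs o_0=2)
t=1: δ = [1.736e-03, 1.447e-03, 5.208e-03, 4.630e-03]  ψ = [2, 3, 2, 2]  (obs o_1=2)
t=2: δ = [1.286e-04, 1.608e-04, 3.255e-04, 2.894e-04]  ψ = [3, 3, 2, 2]  (obs o_2=2)
t=3: δ = [8.038e-06, 1.005e-05, 2.035e-05, 1.808e-05]  ψ = [3, 3, 2, 2]  (obs o_3=2)
t=4: δ = [5.023e-07, 1.884e-06, 8.477e-07, 5.651e-07]  ψ = [3, 3, 2, 2]  (obs o_4=0)
t=5: δ = [1.177e-07, 5.233e-08, 3.532e-08, 1.570e-07]  ψ = [1, 1, 2, 1]  (obs o_5=1)
backtrack: best end state = 3; path = [2, 2, 2, 3, 1, 3]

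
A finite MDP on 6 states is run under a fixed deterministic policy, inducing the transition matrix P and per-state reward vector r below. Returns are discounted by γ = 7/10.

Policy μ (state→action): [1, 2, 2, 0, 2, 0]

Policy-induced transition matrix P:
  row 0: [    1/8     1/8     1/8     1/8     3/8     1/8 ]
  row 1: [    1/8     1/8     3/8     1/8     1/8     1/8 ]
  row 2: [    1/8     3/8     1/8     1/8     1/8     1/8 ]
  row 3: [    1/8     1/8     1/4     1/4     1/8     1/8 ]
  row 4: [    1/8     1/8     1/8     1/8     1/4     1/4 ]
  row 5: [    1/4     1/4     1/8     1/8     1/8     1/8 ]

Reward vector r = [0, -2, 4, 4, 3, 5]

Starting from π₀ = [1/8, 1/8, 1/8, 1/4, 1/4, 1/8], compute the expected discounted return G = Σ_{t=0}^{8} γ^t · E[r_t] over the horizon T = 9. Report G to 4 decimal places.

t=0: π = [0.1250, 0.1250, 0.1250, 0.2500, 0.2500, 0.1250], E[r] = 2.6250, γ^t·E[r] = 2.625000, running G = 2.625000
t=1: π = [0.1406, 0.1719, 0.1875, 0.1563, 0.1875, 0.1563], E[r] = 2.3750, γ^t·E[r] = 1.662500, running G = 4.287500
t=2: π = [0.1445, 0.1914, 0.1875, 0.1445, 0.1836, 0.1484], E[r] = 2.2383, γ^t·E[r] = 1.096758, running G = 5.384258
t=3: π = [0.1436, 0.1904, 0.1909, 0.1431, 0.1841, 0.1479], E[r] = 2.2471, γ^t·E[r] = 0.770745, running G = 6.155003
t=4: π = [0.1435, 0.1912, 0.1905, 0.1429, 0.1839, 0.1480], E[r] = 2.2428, γ^t·E[r] = 0.538496, running G = 6.693499
t=5: π = [0.1435, 0.1911, 0.1907, 0.1429, 0.1839, 0.1480], E[r] = 2.2434, γ^t·E[r] = 0.377044, running G = 7.070543
t=6: π = [0.1435, 0.1912, 0.1906, 0.1429, 0.1839, 0.1480], E[r] = 2.2431, γ^t·E[r] = 0.263903, running G = 7.334446
t=7: π = [0.1435, 0.1912, 0.1906, 0.1429, 0.1839, 0.1480], E[r] = 2.2432, γ^t·E[r] = 0.184736, running G = 7.519183
t=8: π = [0.1435, 0.1912, 0.1906, 0.1429, 0.1839, 0.1480], E[r] = 2.2432, γ^t·E[r] = 0.129315, running G = 7.648497

G = 7.6485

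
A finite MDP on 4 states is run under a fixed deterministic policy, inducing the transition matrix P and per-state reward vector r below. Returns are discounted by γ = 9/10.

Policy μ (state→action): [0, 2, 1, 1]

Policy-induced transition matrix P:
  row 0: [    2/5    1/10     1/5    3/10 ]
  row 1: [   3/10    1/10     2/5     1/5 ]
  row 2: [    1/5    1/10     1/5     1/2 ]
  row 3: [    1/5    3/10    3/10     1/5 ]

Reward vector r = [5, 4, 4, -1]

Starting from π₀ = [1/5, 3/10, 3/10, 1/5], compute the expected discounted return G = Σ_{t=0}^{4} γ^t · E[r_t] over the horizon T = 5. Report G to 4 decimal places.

G = 11.6460

t=0: π = [0.2000, 0.3000, 0.3000, 0.2000], E[r] = 3.2000, γ^t·E[r] = 3.200000, running G = 3.200000
t=1: π = [0.2700, 0.1400, 0.2800, 0.3100], E[r] = 2.7200, γ^t·E[r] = 2.448000, running G = 5.648000
t=2: π = [0.2680, 0.1620, 0.2590, 0.3110], E[r] = 2.7130, γ^t·E[r] = 2.197530, running G = 7.845530
t=3: π = [0.2698, 0.1622, 0.2635, 0.3045], E[r] = 2.7473, γ^t·E[r] = 2.002782, running G = 9.848312
t=4: π = [0.2702, 0.1609, 0.2629, 0.3060], E[r] = 2.7400, γ^t·E[r] = 1.797734, running G = 11.646045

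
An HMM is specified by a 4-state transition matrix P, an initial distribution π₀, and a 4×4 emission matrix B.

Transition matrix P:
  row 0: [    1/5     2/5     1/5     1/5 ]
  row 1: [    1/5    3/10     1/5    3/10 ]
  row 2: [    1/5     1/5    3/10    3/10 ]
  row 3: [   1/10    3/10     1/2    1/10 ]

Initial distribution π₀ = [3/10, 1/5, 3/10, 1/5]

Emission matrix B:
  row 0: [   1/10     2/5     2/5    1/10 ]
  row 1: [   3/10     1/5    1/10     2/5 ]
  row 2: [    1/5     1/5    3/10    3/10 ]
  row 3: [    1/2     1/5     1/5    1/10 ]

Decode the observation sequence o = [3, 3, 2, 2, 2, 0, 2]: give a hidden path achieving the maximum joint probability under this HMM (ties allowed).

path = [1, 1, 3, 2, 2, 3, 2]

t=0: δ = [3.000e-02, 8.000e-02, 9.000e-02, 2.000e-02]  (obs o_0=3)
t=1: δ = [1.800e-03, 9.600e-03, 8.100e-03, 2.700e-03]  ψ = [2, 1, 2, 2]  (obs o_1=3)
t=2: δ = [7.680e-04, 2.880e-04, 7.290e-04, 5.760e-04]  ψ = [1, 1, 2, 1]  (obs o_2=2)
t=3: δ = [6.144e-05, 3.072e-05, 8.640e-05, 4.374e-05]  ψ = [0, 0, 3, 2]  (obs o_3=2)
t=4: δ = [6.912e-06, 2.458e-06, 7.776e-06, 5.184e-06]  ψ = [2, 0, 2, 2]  (obs o_4=2)
t=5: δ = [1.555e-07, 8.294e-07, 5.184e-07, 1.166e-06]  ψ = [2, 0, 3, 2]  (obs o_5=0)
t=6: δ = [6.636e-08, 3.499e-08, 1.750e-07, 4.977e-08]  ψ = [1, 3, 3, 1]  (obs o_6=2)
backtrack: best end state = 2; path = [1, 1, 3, 2, 2, 3, 2]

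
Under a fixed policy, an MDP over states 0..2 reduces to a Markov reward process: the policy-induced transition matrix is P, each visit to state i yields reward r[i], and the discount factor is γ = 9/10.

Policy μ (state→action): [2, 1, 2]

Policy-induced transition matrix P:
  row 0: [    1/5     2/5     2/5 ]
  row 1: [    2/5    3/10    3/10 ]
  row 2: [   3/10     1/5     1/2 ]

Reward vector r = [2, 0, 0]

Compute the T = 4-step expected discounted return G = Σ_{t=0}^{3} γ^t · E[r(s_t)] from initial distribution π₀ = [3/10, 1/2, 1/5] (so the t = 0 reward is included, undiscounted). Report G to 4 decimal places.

t=0: π = [0.3000, 0.5000, 0.2000], E[r] = 0.6000, γ^t·E[r] = 0.600000, running G = 0.600000
t=1: π = [0.3200, 0.3100, 0.3700], E[r] = 0.6400, γ^t·E[r] = 0.576000, running G = 1.176000
t=2: π = [0.2990, 0.2950, 0.4060], E[r] = 0.5980, γ^t·E[r] = 0.484380, running G = 1.660380
t=3: π = [0.2996, 0.2893, 0.4111], E[r] = 0.5992, γ^t·E[r] = 0.436817, running G = 2.097197

G = 2.0972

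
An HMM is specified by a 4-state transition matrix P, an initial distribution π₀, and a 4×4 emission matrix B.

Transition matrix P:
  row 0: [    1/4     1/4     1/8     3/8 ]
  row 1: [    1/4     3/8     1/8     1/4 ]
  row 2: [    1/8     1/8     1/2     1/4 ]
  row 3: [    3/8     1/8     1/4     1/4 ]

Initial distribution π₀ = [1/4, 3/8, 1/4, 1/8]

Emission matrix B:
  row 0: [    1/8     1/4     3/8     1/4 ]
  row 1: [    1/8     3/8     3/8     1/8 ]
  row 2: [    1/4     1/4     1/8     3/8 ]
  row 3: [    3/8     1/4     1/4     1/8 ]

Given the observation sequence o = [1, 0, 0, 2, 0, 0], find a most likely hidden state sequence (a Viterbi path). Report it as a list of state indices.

t=0: δ = [6.250e-02, 1.406e-01, 6.250e-02, 3.125e-02]  (obs o_0=1)
t=1: δ = [4.395e-03, 6.592e-03, 7.812e-03, 1.318e-02]  ψ = [1, 1, 2, 1]  (obs o_1=0)
t=2: δ = [6.180e-04, 3.090e-04, 9.766e-04, 1.236e-03]  ψ = [3, 1, 2, 3]  (obs o_2=0)
t=3: δ = [1.738e-04, 5.794e-05, 6.104e-05, 7.725e-05]  ψ = [3, 0, 2, 3]  (obs o_3=2)
t=4: δ = [5.431e-06, 5.431e-06, 7.629e-06, 2.444e-05]  ψ = [0, 0, 2, 0]  (obs o_4=0)
t=5: δ = [1.146e-06, 3.819e-07, 1.528e-06, 2.291e-06]  ψ = [3, 3, 3, 3]  (obs o_5=0)
backtrack: best end state = 3; path = [1, 3, 3, 0, 3, 3]

path = [1, 3, 3, 0, 3, 3]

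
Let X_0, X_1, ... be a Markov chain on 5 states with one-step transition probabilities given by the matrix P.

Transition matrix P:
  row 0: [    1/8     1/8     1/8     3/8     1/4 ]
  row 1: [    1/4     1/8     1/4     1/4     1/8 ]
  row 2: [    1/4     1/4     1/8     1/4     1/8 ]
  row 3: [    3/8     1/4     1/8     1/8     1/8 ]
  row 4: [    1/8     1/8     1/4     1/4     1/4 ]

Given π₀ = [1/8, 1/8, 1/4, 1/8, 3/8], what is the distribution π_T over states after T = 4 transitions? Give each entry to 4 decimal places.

t=0: π = [0.1250, 0.1250, 0.2500, 0.1250, 0.3750]
t=1: π = [0.2031, 0.1719, 0.1875, 0.2500, 0.1875]
t=2: π = [0.2324, 0.1797, 0.1699, 0.2441, 0.1738]
t=3: π = [0.2297, 0.1768, 0.1692, 0.2485, 0.1758]
t=4: π = [0.2304, 0.1772, 0.1691, 0.2477, 0.1757]

π = [0.2304, 0.1772, 0.1691, 0.2477, 0.1757]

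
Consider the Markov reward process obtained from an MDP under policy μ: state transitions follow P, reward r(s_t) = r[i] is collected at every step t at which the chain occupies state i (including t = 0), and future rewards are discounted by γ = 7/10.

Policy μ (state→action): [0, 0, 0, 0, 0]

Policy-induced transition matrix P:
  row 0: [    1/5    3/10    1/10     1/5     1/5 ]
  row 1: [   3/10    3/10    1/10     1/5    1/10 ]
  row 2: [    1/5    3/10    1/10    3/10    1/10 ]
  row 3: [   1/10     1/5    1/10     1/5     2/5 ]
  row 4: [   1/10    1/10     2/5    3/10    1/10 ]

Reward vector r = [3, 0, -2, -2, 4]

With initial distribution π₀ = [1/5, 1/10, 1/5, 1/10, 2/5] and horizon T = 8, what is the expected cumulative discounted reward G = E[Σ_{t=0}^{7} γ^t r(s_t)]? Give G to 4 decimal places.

G = 2.4453

t=0: π = [0.2000, 0.1000, 0.2000, 0.1000, 0.4000], E[r] = 1.6000, γ^t·E[r] = 1.600000, running G = 1.600000
t=1: π = [0.1600, 0.2100, 0.2200, 0.2600, 0.1500], E[r] = 0.1200, γ^t·E[r] = 0.084000, running G = 1.684000
t=2: π = [0.1800, 0.2440, 0.1450, 0.2370, 0.1940], E[r] = 0.5520, γ^t·E[r] = 0.270480, running G = 1.954480
t=3: π = [0.1813, 0.2375, 0.1582, 0.2339, 0.1891], E[r] = 0.5161, γ^t·E[r] = 0.177022, running G = 2.131502
t=4: π = [0.1815, 0.2388, 0.1567, 0.2347, 0.1883], E[r] = 0.5146, γ^t·E[r] = 0.123563, running G = 2.255065
t=5: π = [0.1816, 0.2389, 0.1565, 0.2345, 0.1886], E[r] = 0.5170, γ^t·E[r] = 0.086892, running G = 2.341957
t=6: π = [0.1816, 0.2388, 0.1566, 0.2345, 0.1885], E[r] = 0.5166, γ^t·E[r] = 0.060780, running G = 2.402737
t=7: π = [0.1816, 0.2388, 0.1566, 0.2345, 0.1885], E[r] = 0.5167, γ^t·E[r] = 0.042550, running G = 2.445287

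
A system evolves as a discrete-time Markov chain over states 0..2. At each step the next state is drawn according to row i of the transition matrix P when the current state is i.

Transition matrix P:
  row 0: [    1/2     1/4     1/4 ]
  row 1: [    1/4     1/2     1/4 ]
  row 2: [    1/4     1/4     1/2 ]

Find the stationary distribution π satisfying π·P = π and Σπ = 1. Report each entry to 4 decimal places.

Balance equations π_j = Σ_i π_i·P[i][j]:
  π_0 = 1/2·π_0 + 1/4·π_1 + 1/4·π_2
  π_1 = 1/4·π_0 + 1/2·π_1 + 1/4·π_2
  normalize: π_0 + π_1 + π_2 = 1
Solving the linear system gives exactly π = [1/3, 1/3, 1/3].

π = [0.3333, 0.3333, 0.3333]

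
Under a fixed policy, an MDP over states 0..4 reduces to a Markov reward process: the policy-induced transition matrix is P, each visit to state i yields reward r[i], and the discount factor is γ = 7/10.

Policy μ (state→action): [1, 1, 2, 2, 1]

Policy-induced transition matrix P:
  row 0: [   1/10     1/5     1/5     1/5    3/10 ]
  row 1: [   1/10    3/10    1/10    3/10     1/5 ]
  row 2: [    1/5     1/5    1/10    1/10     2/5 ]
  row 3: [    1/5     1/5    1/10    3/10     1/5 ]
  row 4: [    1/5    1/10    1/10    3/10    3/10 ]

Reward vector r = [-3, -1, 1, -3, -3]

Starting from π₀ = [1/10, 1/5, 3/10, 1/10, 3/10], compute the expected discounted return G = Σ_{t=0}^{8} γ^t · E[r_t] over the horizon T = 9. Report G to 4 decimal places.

t=0: π = [0.1000, 0.2000, 0.3000, 0.1000, 0.3000], E[r] = -1.4000, γ^t·E[r] = -1.400000, running G = -1.400000
t=1: π = [0.1700, 0.1900, 0.1100, 0.2300, 0.3000], E[r] = -2.1800, γ^t·E[r] = -1.526000, running G = -2.926000
t=2: π = [0.1640, 0.1890, 0.1170, 0.2610, 0.2690], E[r] = -2.1540, γ^t·E[r] = -1.055460, running G = -3.981460
t=3: π = [0.1647, 0.1920, 0.1164, 0.2602, 0.2667], E[r] = -2.1504, γ^t·E[r] = -0.737587, running G = -4.719047
t=4: π = [0.1643, 0.1925, 0.1165, 0.2603, 0.2664], E[r] = -2.1491, γ^t·E[r] = -0.515989, running G = -5.235037
t=5: π = [0.1643, 0.1926, 0.1164, 0.2603, 0.2664], E[r] = -2.1490, γ^t·E[r] = -0.361190, running G = -5.596227
t=6: π = [0.1643, 0.1926, 0.1164, 0.2603, 0.2664], E[r] = -2.1490, γ^t·E[r] = -0.252831, running G = -5.849057
t=7: π = [0.1643, 0.1926, 0.1164, 0.2603, 0.2664], E[r] = -2.1490, γ^t·E[r] = -0.176981, running G = -6.026039
t=8: π = [0.1643, 0.1926, 0.1164, 0.2603, 0.2664], E[r] = -2.1490, γ^t·E[r] = -0.123887, running G = -6.149926

G = -6.1499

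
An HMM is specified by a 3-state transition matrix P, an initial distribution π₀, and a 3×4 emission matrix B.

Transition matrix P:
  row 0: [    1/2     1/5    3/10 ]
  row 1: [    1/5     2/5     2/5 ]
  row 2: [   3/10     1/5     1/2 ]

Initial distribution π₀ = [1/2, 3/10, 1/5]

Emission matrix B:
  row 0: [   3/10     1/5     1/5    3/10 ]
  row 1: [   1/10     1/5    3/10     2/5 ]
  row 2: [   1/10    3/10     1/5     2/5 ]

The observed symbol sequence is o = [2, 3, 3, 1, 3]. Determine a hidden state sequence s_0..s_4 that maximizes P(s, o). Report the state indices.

t=0: δ = [1.000e-01, 9.000e-02, 4.000e-02]  (obs o_0=2)
t=1: δ = [1.500e-02, 1.440e-02, 1.440e-02]  ψ = [0, 1, 1]  (obs o_1=3)
t=2: δ = [2.250e-03, 2.304e-03, 2.880e-03]  ψ = [0, 1, 2]  (obs o_2=3)
t=3: δ = [2.250e-04, 1.843e-04, 4.320e-04]  ψ = [0, 1, 2]  (obs o_3=1)
t=4: δ = [3.888e-05, 3.456e-05, 8.640e-05]  ψ = [2, 2, 2]  (obs o_4=3)
backtrack: best end state = 2; path = [1, 2, 2, 2, 2]

path = [1, 2, 2, 2, 2]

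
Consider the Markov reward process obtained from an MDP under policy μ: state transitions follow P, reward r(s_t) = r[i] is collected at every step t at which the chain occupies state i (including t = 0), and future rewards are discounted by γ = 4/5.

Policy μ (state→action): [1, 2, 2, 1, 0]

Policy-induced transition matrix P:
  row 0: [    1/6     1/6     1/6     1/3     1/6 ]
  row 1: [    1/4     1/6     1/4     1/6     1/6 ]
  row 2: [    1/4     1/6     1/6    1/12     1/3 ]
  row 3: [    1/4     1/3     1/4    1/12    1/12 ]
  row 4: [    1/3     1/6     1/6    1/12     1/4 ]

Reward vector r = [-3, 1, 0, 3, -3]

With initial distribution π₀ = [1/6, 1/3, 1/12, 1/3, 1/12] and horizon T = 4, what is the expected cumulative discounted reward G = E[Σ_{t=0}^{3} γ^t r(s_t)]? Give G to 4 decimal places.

G = -0.6085

t=0: π = [0.1667, 0.3333, 0.0833, 0.3333, 0.0833], E[r] = 0.5833, γ^t·E[r] = 0.583333, running G = 0.583333
t=1: π = [0.2431, 0.2222, 0.2222, 0.1528, 0.1597], E[r] = -0.5278, γ^t·E[r] = -0.422222, running G = 0.161111
t=2: π = [0.2431, 0.1921, 0.1979, 0.1626, 0.2043], E[r] = -0.6620, γ^t·E[r] = -0.423704, running G = -0.262593
t=3: π = [0.2468, 0.1938, 0.1962, 0.1601, 0.2031], E[r] = -0.6756, γ^t·E[r] = -0.345901, running G = -0.608494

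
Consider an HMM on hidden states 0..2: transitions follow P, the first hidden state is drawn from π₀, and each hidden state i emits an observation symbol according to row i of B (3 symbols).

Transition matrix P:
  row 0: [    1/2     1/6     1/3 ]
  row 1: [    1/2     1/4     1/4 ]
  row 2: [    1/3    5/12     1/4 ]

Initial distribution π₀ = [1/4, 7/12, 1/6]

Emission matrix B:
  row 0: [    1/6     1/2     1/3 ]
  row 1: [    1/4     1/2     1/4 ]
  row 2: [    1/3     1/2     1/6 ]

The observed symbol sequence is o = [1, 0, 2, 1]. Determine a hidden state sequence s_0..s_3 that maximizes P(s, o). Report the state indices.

path = [1, 0, 0, 0]

t=0: δ = [1.250e-01, 2.917e-01, 8.333e-02]  (obs o_0=1)
t=1: δ = [2.431e-02, 1.823e-02, 2.431e-02]  ψ = [1, 1, 1]  (obs o_1=0)
t=2: δ = [4.051e-03, 2.532e-03, 1.350e-03]  ψ = [0, 2, 0]  (obs o_2=2)
t=3: δ = [1.013e-03, 3.376e-04, 6.752e-04]  ψ = [0, 0, 0]  (obs o_3=1)
backtrack: best end state = 0; path = [1, 0, 0, 0]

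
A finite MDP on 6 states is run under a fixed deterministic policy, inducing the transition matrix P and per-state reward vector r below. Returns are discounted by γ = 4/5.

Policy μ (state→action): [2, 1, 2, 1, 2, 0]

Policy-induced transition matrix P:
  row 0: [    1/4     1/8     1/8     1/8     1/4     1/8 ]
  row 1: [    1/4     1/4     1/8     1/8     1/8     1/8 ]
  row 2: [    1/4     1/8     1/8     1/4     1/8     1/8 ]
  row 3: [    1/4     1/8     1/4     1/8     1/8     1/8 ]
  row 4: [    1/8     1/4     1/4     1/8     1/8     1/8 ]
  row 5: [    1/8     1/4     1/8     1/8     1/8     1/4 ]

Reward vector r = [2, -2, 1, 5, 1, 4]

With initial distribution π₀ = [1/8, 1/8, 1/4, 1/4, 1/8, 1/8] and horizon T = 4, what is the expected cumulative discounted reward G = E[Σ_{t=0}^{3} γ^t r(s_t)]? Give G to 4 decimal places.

G = 5.4570

t=0: π = [0.1250, 0.1250, 0.2500, 0.2500, 0.1250, 0.1250], E[r] = 2.1250, γ^t·E[r] = 2.125000, running G = 2.125000
t=1: π = [0.2188, 0.1719, 0.1719, 0.1563, 0.1406, 0.1406], E[r] = 1.7500, γ^t·E[r] = 1.400000, running G = 3.525000
t=2: π = [0.2148, 0.1816, 0.1621, 0.1465, 0.1523, 0.1426], E[r] = 1.6836, γ^t·E[r] = 1.077500, running G = 4.602500
t=3: π = [0.2131, 0.1846, 0.1624, 0.1453, 0.1519, 0.1428], E[r] = 1.6689, γ^t·E[r] = 0.854500, running G = 5.457000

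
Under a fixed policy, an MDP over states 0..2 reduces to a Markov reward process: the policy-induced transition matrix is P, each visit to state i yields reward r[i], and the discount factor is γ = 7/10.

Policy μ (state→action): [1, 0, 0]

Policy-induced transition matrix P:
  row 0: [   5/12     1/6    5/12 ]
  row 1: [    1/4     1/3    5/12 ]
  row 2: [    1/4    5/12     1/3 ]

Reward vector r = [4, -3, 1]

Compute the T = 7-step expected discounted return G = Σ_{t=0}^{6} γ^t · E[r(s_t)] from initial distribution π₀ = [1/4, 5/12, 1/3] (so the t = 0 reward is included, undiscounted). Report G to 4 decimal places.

t=0: π = [0.2500, 0.4167, 0.3333], E[r] = 0.0833, γ^t·E[r] = 0.083333, running G = 0.083333
t=1: π = [0.2917, 0.3194, 0.3889], E[r] = 0.5972, γ^t·E[r] = 0.418056, running G = 0.501389
t=2: π = [0.2986, 0.3171, 0.3843], E[r] = 0.6273, γ^t·E[r] = 0.307384, running G = 0.808773
t=3: π = [0.2998, 0.3156, 0.3846], E[r] = 0.6370, γ^t·E[r] = 0.218477, running G = 1.027250
t=4: π = [0.3000, 0.3154, 0.3846], E[r] = 0.6382, γ^t·E[r] = 0.153227, running G = 1.180478
t=5: π = [0.3000, 0.3154, 0.3846], E[r] = 0.6384, γ^t·E[r] = 0.107299, running G = 1.287777
t=6: π = [0.3000, 0.3154, 0.3846], E[r] = 0.6385, γ^t·E[r] = 0.075113, running G = 1.362890

G = 1.3629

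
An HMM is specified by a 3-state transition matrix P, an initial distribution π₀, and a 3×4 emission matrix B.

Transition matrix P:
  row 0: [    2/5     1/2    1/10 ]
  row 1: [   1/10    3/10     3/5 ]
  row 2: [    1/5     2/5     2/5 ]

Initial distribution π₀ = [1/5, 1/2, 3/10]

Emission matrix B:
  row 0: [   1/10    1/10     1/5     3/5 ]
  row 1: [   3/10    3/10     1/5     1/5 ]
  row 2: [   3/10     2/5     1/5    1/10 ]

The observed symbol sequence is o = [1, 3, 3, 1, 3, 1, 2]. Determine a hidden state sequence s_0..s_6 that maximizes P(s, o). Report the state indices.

path = [2, 0, 1, 2, 0, 1, 2]

t=0: δ = [2.000e-02, 1.500e-01, 1.200e-01]  (obs o_0=1)
t=1: δ = [1.440e-02, 9.600e-03, 9.000e-03]  ψ = [2, 2, 1]  (obs o_1=3)
t=2: δ = [3.456e-03, 1.440e-03, 5.760e-04]  ψ = [0, 0, 1]  (obs o_2=3)
t=3: δ = [1.382e-04, 5.184e-04, 3.456e-04]  ψ = [0, 0, 1]  (obs o_3=1)
t=4: δ = [4.147e-05, 3.110e-05, 3.110e-05]  ψ = [2, 1, 1]  (obs o_4=3)
t=5: δ = [1.659e-06, 6.221e-06, 7.465e-06]  ψ = [0, 0, 1]  (obs o_5=1)
t=6: δ = [2.986e-07, 5.972e-07, 7.465e-07]  ψ = [2, 2, 1]  (obs o_6=2)
backtrack: best end state = 2; path = [2, 0, 1, 2, 0, 1, 2]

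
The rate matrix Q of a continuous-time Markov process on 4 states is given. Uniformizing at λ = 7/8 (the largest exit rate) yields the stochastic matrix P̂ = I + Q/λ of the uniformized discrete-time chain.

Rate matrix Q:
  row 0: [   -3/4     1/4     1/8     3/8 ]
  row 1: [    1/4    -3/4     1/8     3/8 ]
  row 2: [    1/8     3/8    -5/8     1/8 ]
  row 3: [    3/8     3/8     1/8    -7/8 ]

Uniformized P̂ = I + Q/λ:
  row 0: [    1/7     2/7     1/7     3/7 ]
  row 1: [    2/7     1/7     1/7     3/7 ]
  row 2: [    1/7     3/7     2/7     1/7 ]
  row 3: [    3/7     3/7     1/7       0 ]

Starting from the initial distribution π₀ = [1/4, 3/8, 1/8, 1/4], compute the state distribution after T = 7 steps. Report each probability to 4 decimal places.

π = [0.2625, 0.3041, 0.1667, 0.2668]

t=0: π = [0.2500, 0.3750, 0.1250, 0.2500]
t=1: π = [0.2679, 0.2857, 0.1607, 0.2857]
t=2: π = [0.2653, 0.3087, 0.1658, 0.2602]
t=3: π = [0.2613, 0.3025, 0.1665, 0.2697]
t=4: π = [0.2631, 0.3048, 0.1666, 0.2654]
t=5: π = [0.2622, 0.3039, 0.1667, 0.2672]
t=6: π = [0.2626, 0.3043, 0.1667, 0.2664]
t=7: π = [0.2625, 0.3041, 0.1667, 0.2668]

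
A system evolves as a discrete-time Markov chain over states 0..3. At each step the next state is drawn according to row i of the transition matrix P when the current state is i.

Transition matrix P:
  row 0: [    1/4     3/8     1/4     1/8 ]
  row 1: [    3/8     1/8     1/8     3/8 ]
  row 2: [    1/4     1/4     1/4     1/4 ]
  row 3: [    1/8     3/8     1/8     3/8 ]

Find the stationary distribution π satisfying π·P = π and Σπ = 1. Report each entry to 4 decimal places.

π = [0.2490, 0.2822, 0.1784, 0.2905]

Balance equations π_j = Σ_i π_i·P[i][j]:
  π_0 = 1/4·π_0 + 3/8·π_1 + 1/4·π_2 + 1/8·π_3
  π_1 = 3/8·π_0 + 1/8·π_1 + 1/4·π_2 + 3/8·π_3
  π_2 = 1/4·π_0 + 1/8·π_1 + 1/4·π_2 + 1/8·π_3
  normalize: π_0 + π_1 + π_2 + π_3 = 1
Solving the linear system gives exactly π = [60/241, 68/241, 43/241, 70/241].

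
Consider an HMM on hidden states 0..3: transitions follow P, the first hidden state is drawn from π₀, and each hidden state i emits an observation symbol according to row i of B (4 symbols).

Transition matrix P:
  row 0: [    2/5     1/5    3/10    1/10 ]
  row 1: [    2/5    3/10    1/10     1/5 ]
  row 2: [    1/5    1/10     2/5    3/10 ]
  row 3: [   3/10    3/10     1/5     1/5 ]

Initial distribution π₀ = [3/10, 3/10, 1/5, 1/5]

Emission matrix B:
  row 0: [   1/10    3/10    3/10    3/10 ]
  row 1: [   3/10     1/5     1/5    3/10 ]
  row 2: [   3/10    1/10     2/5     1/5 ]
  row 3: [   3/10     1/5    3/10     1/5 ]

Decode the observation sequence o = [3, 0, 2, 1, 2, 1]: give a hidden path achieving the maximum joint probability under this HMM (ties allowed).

path = [1, 1, 0, 0, 0, 0]

t=0: δ = [9.000e-02, 9.000e-02, 4.000e-02, 4.000e-02]  (obs o_0=3)
t=1: δ = [3.600e-03, 8.100e-03, 8.100e-03, 5.400e-03]  ψ = [0, 1, 0, 1]  (obs o_1=0)
t=2: δ = [9.720e-04, 4.860e-04, 1.296e-03, 7.290e-04]  ψ = [1, 1, 2, 2]  (obs o_2=2)
t=3: δ = [1.166e-04, 4.374e-05, 5.184e-05, 7.776e-05]  ψ = [0, 3, 2, 2]  (obs o_3=1)
t=4: δ = [1.400e-05, 4.666e-06, 1.400e-05, 4.666e-06]  ψ = [0, 0, 0, 2]  (obs o_4=2)
t=5: δ = [1.680e-06, 5.599e-07, 5.599e-07, 8.398e-07]  ψ = [0, 0, 2, 2]  (obs o_5=1)
backtrack: best end state = 0; path = [1, 1, 0, 0, 0, 0]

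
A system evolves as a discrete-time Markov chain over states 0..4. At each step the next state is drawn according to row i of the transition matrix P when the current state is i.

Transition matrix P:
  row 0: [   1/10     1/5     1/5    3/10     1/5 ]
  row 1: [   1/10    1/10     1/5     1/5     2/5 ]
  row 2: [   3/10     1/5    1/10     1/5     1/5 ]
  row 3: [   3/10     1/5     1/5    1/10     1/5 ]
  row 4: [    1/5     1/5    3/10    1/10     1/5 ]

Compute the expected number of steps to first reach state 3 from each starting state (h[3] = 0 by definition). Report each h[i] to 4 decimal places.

h = [4.6682, 5.2701, 5.0926, 0.0000, 5.6443]

First-step conditioning: h[3] = 0; for i ≠ 3, h[i] = 1 + Σ_k P[i][k]·h[k].
  h[0] = 1 + 1/10·h[0] + 1/5·h[1] + 1/5·h[2] + 1/5·h[4]
  h[1] = 1 + 1/10·h[0] + 1/10·h[1] + 1/5·h[2] + 2/5·h[4]
  h[2] = 1 + 3/10·h[0] + 1/5·h[1] + 1/10·h[2] + 1/5·h[4]
  h[4] = 1 + 1/5·h[0] + 1/5·h[1] + 3/10·h[2] + 1/5·h[4]
Solving the 4×4 linear system over states ≠ 3 gives exactly h = [3025/648, 3415/648, 275/54, 0, 7315/1296] (h[3] = 0 is the target).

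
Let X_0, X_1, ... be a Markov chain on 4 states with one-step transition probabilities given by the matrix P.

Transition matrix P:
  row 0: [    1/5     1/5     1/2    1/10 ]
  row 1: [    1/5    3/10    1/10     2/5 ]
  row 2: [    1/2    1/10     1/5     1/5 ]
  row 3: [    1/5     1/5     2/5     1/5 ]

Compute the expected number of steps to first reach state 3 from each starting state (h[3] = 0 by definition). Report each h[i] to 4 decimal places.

First-step conditioning: h[3] = 0; for i ≠ 3, h[i] = 1 + Σ_k P[i][k]·h[k].
  h[0] = 1 + 1/5·h[0] + 1/5·h[1] + 1/2·h[2]
  h[1] = 1 + 1/5·h[0] + 3/10·h[1] + 1/10·h[2]
  h[2] = 1 + 1/2·h[0] + 1/10·h[1] + 1/5·h[2]
Solving the 3×3 linear system over states ≠ 3 gives exactly h = [1130/213, 260/71, 1070/213, 0] (h[3] = 0 is the target).

h = [5.3052, 3.6620, 5.0235, 0.0000]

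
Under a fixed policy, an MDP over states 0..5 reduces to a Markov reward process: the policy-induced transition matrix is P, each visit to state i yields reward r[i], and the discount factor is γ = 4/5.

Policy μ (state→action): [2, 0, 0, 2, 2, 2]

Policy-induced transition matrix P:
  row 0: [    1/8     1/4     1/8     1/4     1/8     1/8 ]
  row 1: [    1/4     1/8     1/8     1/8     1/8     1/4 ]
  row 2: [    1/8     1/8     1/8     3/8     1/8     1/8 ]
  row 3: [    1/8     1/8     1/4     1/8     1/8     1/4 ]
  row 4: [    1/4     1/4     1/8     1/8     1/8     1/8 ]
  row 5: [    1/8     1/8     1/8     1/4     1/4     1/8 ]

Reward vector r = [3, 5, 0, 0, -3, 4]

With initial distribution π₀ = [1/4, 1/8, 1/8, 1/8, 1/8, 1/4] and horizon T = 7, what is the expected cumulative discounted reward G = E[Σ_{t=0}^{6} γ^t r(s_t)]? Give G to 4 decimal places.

t=0: π = [0.2500, 0.1250, 0.1250, 0.1250, 0.1250, 0.2500], E[r] = 2.0000, γ^t·E[r] = 2.000000, running G = 2.000000
t=1: π = [0.1563, 0.1719, 0.1406, 0.2188, 0.1563, 0.1563], E[r] = 1.4844, γ^t·E[r] = 1.187500, running G = 3.187500
t=2: π = [0.1660, 0.1641, 0.1523, 0.1992, 0.1445, 0.1738], E[r] = 1.5801, γ^t·E[r] = 1.011250, running G = 4.198750
t=3: π = [0.1636, 0.1638, 0.1499, 0.2056, 0.1467, 0.1704], E[r] = 1.5513, γ^t·E[r] = 0.794250, running G = 4.993000
t=4: π = [0.1638, 0.1638, 0.1507, 0.2042, 0.1463, 0.1712], E[r] = 1.5562, γ^t·E[r] = 0.637413, running G = 5.630413
t=5: π = [0.1638, 0.1638, 0.1505, 0.2045, 0.1464, 0.1710], E[r] = 1.5549, γ^t·E[r] = 0.509518, running G = 6.139930
t=6: π = [0.1638, 0.1638, 0.1506, 0.2045, 0.1464, 0.1710], E[r] = 1.5552, γ^t·E[r] = 0.407684, running G = 6.547614

G = 6.5476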